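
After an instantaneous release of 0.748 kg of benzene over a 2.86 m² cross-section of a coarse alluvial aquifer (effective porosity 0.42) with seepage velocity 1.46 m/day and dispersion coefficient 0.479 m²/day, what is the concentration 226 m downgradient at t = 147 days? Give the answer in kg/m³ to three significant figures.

For an instantaneous plane source, C(x,t) = M/(n_e·A·√(4πDt)) · exp(−(x−vt)²/(4Dt)), with n_e·A the pore (flow) area.
Plume center vt = 1.46 × 147 = 214.62 m, so the well at 226 m is 11.38 m downgradient of the peak.
√(4πDt) = 29.75 m, giving peak height M/(n_e·A·√(4πDt)) = 0.748/(0.42 × 2.86 × 29.75) = 0.02093 kg/m³.
(x−vt)²/(4Dt) = (11.38)²/(4 × 0.479 × 147) = 0.4598; exp(−0.4598) = 0.6314.
C = 0.02093 × 0.6314 = 0.0132 kg/m³.

0.0132 kg/m³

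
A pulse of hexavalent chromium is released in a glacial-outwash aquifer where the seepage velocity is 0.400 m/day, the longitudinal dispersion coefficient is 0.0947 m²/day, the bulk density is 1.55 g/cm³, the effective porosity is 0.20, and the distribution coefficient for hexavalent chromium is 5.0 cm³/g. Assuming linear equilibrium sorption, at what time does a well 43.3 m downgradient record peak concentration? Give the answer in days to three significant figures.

4280 days

Retardation factor R = 1 + ρ_b·K_d/n = 1 + 1.55 × 5.0/0.20 = 39.75.
Sorption retards both mechanisms: v_R = v/R = 0.01006 m/day, D_R = D/R = 0.002382 m²/day.
Peak time from v_R²t² + 2D_R t − x² = 0: t = (√(D_R² + v_R²x²) − D_R)/v_R².
√(D_R² + v_R²x²) = √(0.002382² + 0.01006² × 43.3²) = 0.4356; v_R² = 0.0001012.
t = (0.4356 − 0.002382)/0.0001012 = 4280 days.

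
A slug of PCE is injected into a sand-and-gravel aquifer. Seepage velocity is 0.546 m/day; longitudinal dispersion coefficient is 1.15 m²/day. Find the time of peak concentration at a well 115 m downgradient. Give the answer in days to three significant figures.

For the 1D instantaneous-source solution, setting ∂C/∂t = 0 at fixed x gives v²t² + 2Dt − x² = 0, so t = (√(D² + v²x²) − D)/v².
√(D² + v²x²) = √(1.15² + 0.546² × 115²) = 62.80; v² = 0.298116.
t = (62.80 − 1.15)/0.298116 = 207 days (vs. the pure-advection estimate x/v = 211 d).

207 days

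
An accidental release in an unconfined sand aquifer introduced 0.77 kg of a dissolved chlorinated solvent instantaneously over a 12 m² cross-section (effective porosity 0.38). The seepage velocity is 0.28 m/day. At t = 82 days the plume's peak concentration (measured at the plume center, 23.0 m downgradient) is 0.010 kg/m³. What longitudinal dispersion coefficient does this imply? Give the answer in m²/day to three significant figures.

At the plume center C_max = M/(n_e·A·√(4πDt)), so D = M²/(4πt·(n_e·A·C_max)²).
n_e·A·C_max = 0.38 × 12 × 0.010 = 0.04560 kg/m.
D = 0.77²/(4π × 82 × 0.04560²) = 0.277 m²/day.

0.277 m²/day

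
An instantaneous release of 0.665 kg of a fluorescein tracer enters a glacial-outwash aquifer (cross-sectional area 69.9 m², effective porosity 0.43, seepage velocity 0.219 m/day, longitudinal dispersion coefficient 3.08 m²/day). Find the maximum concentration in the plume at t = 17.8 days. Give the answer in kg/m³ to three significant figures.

The peak of an instantaneous 1D plume sits at x = vt; there the Gaussian factor is 1 and C_max = M/(n_e·A·√(4πDt)), where n_e·A is the pore area the mass is dissolved in.
√(4πDt) = √(4π × 3.08 × 17.8) = 26.25 m, so C_max = 0.665/(0.43 × 69.9 × 26.25) = 0.000843 kg/m³.

0.000843 kg/m³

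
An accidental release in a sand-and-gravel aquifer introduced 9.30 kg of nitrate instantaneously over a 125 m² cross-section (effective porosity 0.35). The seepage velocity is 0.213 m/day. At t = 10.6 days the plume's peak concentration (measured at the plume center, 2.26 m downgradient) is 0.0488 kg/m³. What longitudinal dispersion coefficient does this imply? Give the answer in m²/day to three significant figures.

At the plume center C_max = M/(n_e·A·√(4πDt)), so D = M²/(4πt·(n_e·A·C_max)²).
n_e·A·C_max = 0.35 × 125 × 0.0488 = 2.135 kg/m.
D = 9.30²/(4π × 10.6 × 2.135²) = 0.142 m²/day.

0.142 m²/day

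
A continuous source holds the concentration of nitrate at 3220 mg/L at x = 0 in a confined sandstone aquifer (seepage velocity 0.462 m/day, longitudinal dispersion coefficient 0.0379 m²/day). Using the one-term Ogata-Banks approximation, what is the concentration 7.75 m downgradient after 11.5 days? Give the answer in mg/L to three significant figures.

For a continuous step input, C/C₀ ≈ ½·erfc((x−vt)/(2√(Dt))).
vt = 0.462 × 11.5 = 5.313 m and 2√(Dt) = 2√(0.0379 × 11.5) = 1.320 m.
Argument (x−vt)/(2√(Dt)) = (7.75 − 5.313)/1.320 = 1.846; ½·erfc(1.846) = 0.004519.
C = 3220 × 0.004519 = 14.6 mg/L.

14.6 mg/L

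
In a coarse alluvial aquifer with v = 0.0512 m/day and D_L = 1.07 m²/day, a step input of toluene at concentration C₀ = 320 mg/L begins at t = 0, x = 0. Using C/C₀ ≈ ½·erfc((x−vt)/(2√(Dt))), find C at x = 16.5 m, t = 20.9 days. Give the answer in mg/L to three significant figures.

For a continuous step input, C/C₀ ≈ ½·erfc((x−vt)/(2√(Dt))).
vt = 0.0512 × 20.9 = 1.07008 m and 2√(Dt) = 2√(1.07 × 20.9) = 9.458 m.
Argument (x−vt)/(2√(Dt)) = (16.5 − 1.07008)/9.458 = 1.631; ½·erfc(1.631) = 0.01054.
C = 320 × 0.01054 = 3.37 mg/L.

3.37 mg/L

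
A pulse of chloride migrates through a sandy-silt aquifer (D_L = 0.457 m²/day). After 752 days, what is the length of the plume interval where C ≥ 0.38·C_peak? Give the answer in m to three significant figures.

72.9 m

The plume is Gaussian with σ = √(2Dt) = √(2 × 0.457 × 752) = 26.22 m.
C/C_peak = exp(−Δx²/(2σ²)) = 0.38 ⇒ Δx = σ·√(−2 ln 0.38) = 26.22 × 1.391 = 36.47 m.
Width = 2Δx = 72.9 m.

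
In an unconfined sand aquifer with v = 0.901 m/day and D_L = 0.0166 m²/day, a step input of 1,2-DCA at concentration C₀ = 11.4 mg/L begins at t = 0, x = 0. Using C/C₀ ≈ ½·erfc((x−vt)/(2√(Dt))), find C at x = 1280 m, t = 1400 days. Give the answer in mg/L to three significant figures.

0.0363 mg/L

For a continuous step input, C/C₀ ≈ ½·erfc((x−vt)/(2√(Dt))).
vt = 0.901 × 1400 = 1261.4 m and 2√(Dt) = 2√(0.0166 × 1400) = 9.642 m.
Argument (x−vt)/(2√(Dt)) = (1280 − 1261.4)/9.642 = 1.929; ½·erfc(1.929) = 0.003186.
C = 11.4 × 0.003186 = 0.0363 mg/L.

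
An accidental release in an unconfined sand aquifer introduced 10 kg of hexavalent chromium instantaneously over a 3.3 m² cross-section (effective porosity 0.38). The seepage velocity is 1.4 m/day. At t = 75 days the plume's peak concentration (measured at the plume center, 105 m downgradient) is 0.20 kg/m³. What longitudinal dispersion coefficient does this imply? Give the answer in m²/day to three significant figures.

1.69 m²/day

At the plume center C_max = M/(n_e·A·√(4πDt)), so D = M²/(4πt·(n_e·A·C_max)²).
n_e·A·C_max = 0.38 × 3.3 × 0.20 = 0.2508 kg/m.
D = 10²/(4π × 75 × 0.2508²) = 1.69 m²/day.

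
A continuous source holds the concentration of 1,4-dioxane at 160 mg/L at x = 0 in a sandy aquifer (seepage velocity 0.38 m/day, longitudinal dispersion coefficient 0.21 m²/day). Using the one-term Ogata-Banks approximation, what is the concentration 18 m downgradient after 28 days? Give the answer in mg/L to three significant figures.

2.55 mg/L

For a continuous step input, C/C₀ ≈ ½·erfc((x−vt)/(2√(Dt))).
vt = 0.38 × 28 = 10.64 m and 2√(Dt) = 2√(0.21 × 28) = 4.850 m.
Argument (x−vt)/(2√(Dt)) = (18 − 10.64)/4.850 = 1.518; ½·erfc(1.518) = 0.01591.
C = 160 × 0.01591 = 2.55 mg/L.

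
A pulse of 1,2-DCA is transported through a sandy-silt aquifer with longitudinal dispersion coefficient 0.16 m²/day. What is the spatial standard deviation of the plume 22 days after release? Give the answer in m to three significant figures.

Dispersive spreading gives a Gaussian with σ² = 2Dt; advection only shifts the center.
σ = √(2 × 0.16 × 22) = 2.65 m.

2.65 m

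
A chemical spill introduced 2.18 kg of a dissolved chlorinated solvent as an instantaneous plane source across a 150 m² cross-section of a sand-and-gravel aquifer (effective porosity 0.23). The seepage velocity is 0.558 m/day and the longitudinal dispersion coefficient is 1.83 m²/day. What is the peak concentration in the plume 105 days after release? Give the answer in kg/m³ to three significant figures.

The peak of an instantaneous 1D plume sits at x = vt; there the Gaussian factor is 1 and C_max = M/(n_e·A·√(4πDt)), where n_e·A is the pore area the mass is dissolved in.
√(4πDt) = √(4π × 1.83 × 105) = 49.14 m, so C_max = 2.18/(0.23 × 150 × 49.14) = 0.00129 kg/m³.

0.00129 kg/m³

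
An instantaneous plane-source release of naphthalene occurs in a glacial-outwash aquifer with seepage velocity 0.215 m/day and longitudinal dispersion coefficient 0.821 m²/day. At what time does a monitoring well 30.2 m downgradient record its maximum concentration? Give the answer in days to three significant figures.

For the 1D instantaneous-source solution, setting ∂C/∂t = 0 at fixed x gives v²t² + 2Dt − x² = 0, so t = (√(D² + v²x²) − D)/v².
√(D² + v²x²) = √(0.821² + 0.215² × 30.2²) = 6.545; v² = 0.046225.
t = (6.545 − 0.821)/0.046225 = 124 days (vs. the pure-advection estimate x/v = 140 d).

124 days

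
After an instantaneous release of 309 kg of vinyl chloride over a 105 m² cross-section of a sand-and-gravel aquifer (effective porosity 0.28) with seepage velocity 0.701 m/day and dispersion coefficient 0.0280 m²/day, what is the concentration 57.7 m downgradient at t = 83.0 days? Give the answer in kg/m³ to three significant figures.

1.90 kg/m³

For an instantaneous plane source, C(x,t) = M/(n_e·A·√(4πDt)) · exp(−(x−vt)²/(4Dt)), with n_e·A the pore (flow) area.
Plume center vt = 0.701 × 83.0 = 58.183 m, so the well at 57.7 m is 0.483 m upgradient of the peak.
√(4πDt) = 5.404 m, giving peak height M/(n_e·A·√(4πDt)) = 309/(0.28 × 105 × 5.404) = 1.945 kg/m³.
(x−vt)²/(4Dt) = (-0.483)²/(4 × 0.0280 × 83.0) = 0.02510; exp(−0.02510) = 0.9752.
C = 1.945 × 0.9752 = 1.90 kg/m³.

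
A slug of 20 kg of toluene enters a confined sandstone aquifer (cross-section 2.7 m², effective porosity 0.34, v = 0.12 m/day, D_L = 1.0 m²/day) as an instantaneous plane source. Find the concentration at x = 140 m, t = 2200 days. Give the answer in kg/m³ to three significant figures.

0.0228 kg/m³

For an instantaneous plane source, C(x,t) = M/(n_e·A·√(4πDt)) · exp(−(x−vt)²/(4Dt)), with n_e·A the pore (flow) area.
Plume center vt = 0.12 × 2200 = 264 m, so the well at 140 m is 124 m upgradient of the peak.
√(4πDt) = 166.3 m, giving peak height M/(n_e·A·√(4πDt)) = 20/(0.34 × 2.7 × 166.3) = 0.1310 kg/m³.
(x−vt)²/(4Dt) = (-124)²/(4 × 1.0 × 2200) = 1.747; exp(−1.747) = 0.1743.
C = 0.1310 × 0.1743 = 0.0228 kg/m³.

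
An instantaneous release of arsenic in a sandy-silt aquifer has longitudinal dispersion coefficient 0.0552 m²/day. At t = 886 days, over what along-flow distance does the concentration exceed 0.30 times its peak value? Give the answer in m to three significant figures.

30.7 m

The plume is Gaussian with σ = √(2Dt) = √(2 × 0.0552 × 886) = 9.890 m.
C/C_peak = exp(−Δx²/(2σ²)) = 0.30 ⇒ Δx = σ·√(−2 ln 0.30) = 9.890 × 1.552 = 15.35 m.
Width = 2Δx = 30.7 m.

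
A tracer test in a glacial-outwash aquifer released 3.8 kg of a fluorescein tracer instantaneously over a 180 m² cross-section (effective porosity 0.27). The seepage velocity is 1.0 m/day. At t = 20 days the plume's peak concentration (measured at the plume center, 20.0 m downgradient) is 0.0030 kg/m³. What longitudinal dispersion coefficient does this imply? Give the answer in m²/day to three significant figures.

At the plume center C_max = M/(n_e·A·√(4πDt)), so D = M²/(4πt·(n_e·A·C_max)²).
n_e·A·C_max = 0.27 × 180 × 0.0030 = 0.1458 kg/m.
D = 3.8²/(4π × 20 × 0.1458²) = 2.70 m²/day.

2.70 m²/day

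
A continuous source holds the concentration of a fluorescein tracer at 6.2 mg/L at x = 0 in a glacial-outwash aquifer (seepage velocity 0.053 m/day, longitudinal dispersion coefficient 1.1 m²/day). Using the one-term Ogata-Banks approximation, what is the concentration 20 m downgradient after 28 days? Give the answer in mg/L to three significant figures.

For a continuous step input, C/C₀ ≈ ½·erfc((x−vt)/(2√(Dt))).
vt = 0.053 × 28 = 1.484 m and 2√(Dt) = 2√(1.1 × 28) = 11.10 m.
Argument (x−vt)/(2√(Dt)) = (20 − 1.484)/11.10 = 1.668; ½·erfc(1.668) = 0.009164.
C = 6.2 × 0.009164 = 0.0568 mg/L.

0.0568 mg/L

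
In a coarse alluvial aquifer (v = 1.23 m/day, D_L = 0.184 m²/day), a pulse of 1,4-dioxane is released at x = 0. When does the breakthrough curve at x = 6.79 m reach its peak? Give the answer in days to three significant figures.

5.40 days

For the 1D instantaneous-source solution, setting ∂C/∂t = 0 at fixed x gives v²t² + 2Dt − x² = 0, so t = (√(D² + v²x²) − D)/v².
√(D² + v²x²) = √(0.184² + 1.23² × 6.79²) = 8.354; v² = 1.5129.
t = (8.354 − 0.184)/1.5129 = 5.40 days (vs. the pure-advection estimate x/v = 5.52 d).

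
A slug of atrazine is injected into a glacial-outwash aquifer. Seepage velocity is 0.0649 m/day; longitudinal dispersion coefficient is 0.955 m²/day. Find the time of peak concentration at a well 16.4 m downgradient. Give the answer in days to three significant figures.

For the 1D instantaneous-source solution, setting ∂C/∂t = 0 at fixed x gives v²t² + 2Dt − x² = 0, so t = (√(D² + v²x²) − D)/v².
√(D² + v²x²) = √(0.955² + 0.0649² × 16.4²) = 1.430; v² = 0.00421201.
t = (1.430 − 0.955)/0.00421201 = 113 days (vs. the pure-advection estimate x/v = 253 d).

113 days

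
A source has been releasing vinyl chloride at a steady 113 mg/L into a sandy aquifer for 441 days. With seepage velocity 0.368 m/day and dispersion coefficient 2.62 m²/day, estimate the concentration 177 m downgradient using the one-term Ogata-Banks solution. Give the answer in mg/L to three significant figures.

For a continuous step input, C/C₀ ≈ ½·erfc((x−vt)/(2√(Dt))).
vt = 0.368 × 441 = 162.288 m and 2√(Dt) = 2√(2.62 × 441) = 67.98 m.
Argument (x−vt)/(2√(Dt)) = (177 − 162.288)/67.98 = 0.2164; ½·erfc(0.2164) = 0.3798.
C = 113 × 0.3798 = 42.9 mg/L.

42.9 mg/L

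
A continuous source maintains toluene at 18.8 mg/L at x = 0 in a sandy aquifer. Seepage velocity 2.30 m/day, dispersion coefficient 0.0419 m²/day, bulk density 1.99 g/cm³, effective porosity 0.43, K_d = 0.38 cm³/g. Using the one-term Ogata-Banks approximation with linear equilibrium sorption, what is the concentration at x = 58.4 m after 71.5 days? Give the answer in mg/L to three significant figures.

Retardation factor R = 1 + ρ_b·K_d/n = 1 + 1.99 × 0.38/0.43 = 2.759.
Sorption retards both mechanisms: v_R = v/R = 0.8336 m/day, D_R = D/R = 0.01519 m²/day.
v_R·t = 0.8336 × 71.5 = 59.6024 m; 2√(D_R t) = 2.084 m; argument = (58.4 − 59.6024)/2.084 = -0.5770.
C = C₀ × ½·erfc(-0.5770) = 18.8 × 0.7928 = 14.9 mg/L.

14.9 mg/L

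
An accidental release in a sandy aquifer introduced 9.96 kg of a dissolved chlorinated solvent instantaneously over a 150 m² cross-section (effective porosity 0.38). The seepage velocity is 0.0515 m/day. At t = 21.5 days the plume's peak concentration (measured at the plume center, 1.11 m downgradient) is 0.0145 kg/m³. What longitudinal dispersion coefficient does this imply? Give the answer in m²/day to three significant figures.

At the plume center C_max = M/(n_e·A·√(4πDt)), so D = M²/(4πt·(n_e·A·C_max)²).
n_e·A·C_max = 0.38 × 150 × 0.0145 = 0.8265 kg/m.
D = 9.96²/(4π × 21.5 × 0.8265²) = 0.538 m²/day.

0.538 m²/day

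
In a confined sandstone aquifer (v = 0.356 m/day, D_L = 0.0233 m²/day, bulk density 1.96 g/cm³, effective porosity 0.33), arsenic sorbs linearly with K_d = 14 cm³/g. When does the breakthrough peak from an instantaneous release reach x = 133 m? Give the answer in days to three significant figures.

Retardation factor R = 1 + ρ_b·K_d/n = 1 + 1.96 × 14/0.33 = 84.15.
Sorption retards both mechanisms: v_R = v/R = 0.004231 m/day, D_R = D/R = 0.0002769 m²/day.
Peak time from v_R²t² + 2D_R t − x² = 0: t = (√(D_R² + v_R²x²) − D_R)/v_R².
√(D_R² + v_R²x²) = √(0.0002769² + 0.004231² × 133²) = 0.5627; v_R² = 1.790e-05.
t = (0.5627 − 0.0002769)/1.790e-05 = 31400 days.

31400 days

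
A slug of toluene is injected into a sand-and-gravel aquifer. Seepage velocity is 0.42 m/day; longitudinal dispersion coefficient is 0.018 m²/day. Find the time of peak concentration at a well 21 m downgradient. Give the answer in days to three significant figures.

For the 1D instantaneous-source solution, setting ∂C/∂t = 0 at fixed x gives v²t² + 2Dt − x² = 0, so t = (√(D² + v²x²) − D)/v².
√(D² + v²x²) = √(0.018² + 0.42² × 21²) = 8.820; v² = 0.1764.
t = (8.820 − 0.018)/0.1764 = 49.9 days (vs. the pure-advection estimate x/v = 50.0 d).

49.9 days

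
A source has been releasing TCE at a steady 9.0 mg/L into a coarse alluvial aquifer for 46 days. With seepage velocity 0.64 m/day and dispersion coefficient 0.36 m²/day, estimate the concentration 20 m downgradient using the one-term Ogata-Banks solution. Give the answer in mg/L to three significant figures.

8.55 mg/L

For a continuous step input, C/C₀ ≈ ½·erfc((x−vt)/(2√(Dt))).
vt = 0.64 × 46 = 29.44 m and 2√(Dt) = 2√(0.36 × 46) = 8.139 m.
Argument (x−vt)/(2√(Dt)) = (20 − 29.44)/8.139 = -1.160; ½·erfc(-1.160) = 0.9495.
C = 9.0 × 0.9495 = 8.55 mg/L.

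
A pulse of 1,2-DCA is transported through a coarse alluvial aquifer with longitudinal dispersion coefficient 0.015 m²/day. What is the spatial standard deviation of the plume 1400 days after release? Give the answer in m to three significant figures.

6.48 m

Dispersive spreading gives a Gaussian with σ² = 2Dt; advection only shifts the center.
σ = √(2 × 0.015 × 1400) = 6.48 m.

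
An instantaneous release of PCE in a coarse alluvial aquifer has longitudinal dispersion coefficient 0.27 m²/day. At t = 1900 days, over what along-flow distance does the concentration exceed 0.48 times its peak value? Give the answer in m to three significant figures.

77.6 m

The plume is Gaussian with σ = √(2Dt) = √(2 × 0.27 × 1900) = 32.03 m.
C/C_peak = exp(−Δx²/(2σ²)) = 0.48 ⇒ Δx = σ·√(−2 ln 0.48) = 32.03 × 1.212 = 38.82 m.
Width = 2Δx = 77.6 m.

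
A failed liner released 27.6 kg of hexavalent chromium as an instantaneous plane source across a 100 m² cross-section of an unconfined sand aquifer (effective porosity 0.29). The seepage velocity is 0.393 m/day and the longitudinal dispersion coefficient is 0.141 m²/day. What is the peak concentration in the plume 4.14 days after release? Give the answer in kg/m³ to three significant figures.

The peak of an instantaneous 1D plume sits at x = vt; there the Gaussian factor is 1 and C_max = M/(n_e·A·√(4πDt)), where n_e·A is the pore area the mass is dissolved in.
√(4πDt) = √(4π × 0.141 × 4.14) = 2.708 m, so C_max = 27.6/(0.29 × 100 × 2.708) = 0.351 kg/m³.

0.351 kg/m³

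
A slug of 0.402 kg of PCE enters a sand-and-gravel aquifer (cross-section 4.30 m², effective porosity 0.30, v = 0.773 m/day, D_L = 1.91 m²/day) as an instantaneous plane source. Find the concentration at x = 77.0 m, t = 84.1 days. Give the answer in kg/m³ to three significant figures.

0.00555 kg/m³

For an instantaneous plane source, C(x,t) = M/(n_e·A·√(4πDt)) · exp(−(x−vt)²/(4Dt)), with n_e·A the pore (flow) area.
Plume center vt = 0.773 × 84.1 = 65.0093 m, so the well at 77.0 m is 11.9907 m downgradient of the peak.
√(4πDt) = 44.93 m, giving peak height M/(n_e·A·√(4πDt)) = 0.402/(0.30 × 4.30 × 44.93) = 0.006936 kg/m³.
(x−vt)²/(4Dt) = (11.9907)²/(4 × 1.91 × 84.1) = 0.2238; exp(−0.2238) = 0.7995.
C = 0.006936 × 0.7995 = 0.00555 kg/m³.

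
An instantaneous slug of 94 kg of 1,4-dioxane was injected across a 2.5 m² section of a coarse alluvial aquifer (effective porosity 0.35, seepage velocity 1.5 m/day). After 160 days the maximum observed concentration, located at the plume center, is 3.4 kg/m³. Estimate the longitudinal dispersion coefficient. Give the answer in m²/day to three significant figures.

0.497 m²/day

At the plume center C_max = M/(n_e·A·√(4πDt)), so D = M²/(4πt·(n_e·A·C_max)²).
n_e·A·C_max = 0.35 × 2.5 × 3.4 = 2.975 kg/m.
D = 94²/(4π × 160 × 2.975²) = 0.497 m²/day.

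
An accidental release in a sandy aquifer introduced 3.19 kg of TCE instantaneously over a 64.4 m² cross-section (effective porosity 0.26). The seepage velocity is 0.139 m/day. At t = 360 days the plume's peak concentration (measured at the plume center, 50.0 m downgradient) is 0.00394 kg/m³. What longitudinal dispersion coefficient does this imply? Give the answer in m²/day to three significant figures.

0.517 m²/day

At the plume center C_max = M/(n_e·A·√(4πDt)), so D = M²/(4πt·(n_e·A·C_max)²).
n_e·A·C_max = 0.26 × 64.4 × 0.00394 = 0.06597 kg/m.
D = 3.19²/(4π × 360 × 0.06597²) = 0.517 m²/day.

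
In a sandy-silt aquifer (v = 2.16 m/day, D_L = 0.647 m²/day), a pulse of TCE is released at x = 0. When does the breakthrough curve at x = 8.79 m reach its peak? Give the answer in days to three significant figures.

3.93 days

For the 1D instantaneous-source solution, setting ∂C/∂t = 0 at fixed x gives v²t² + 2Dt − x² = 0, so t = (√(D² + v²x²) − D)/v².
√(D² + v²x²) = √(0.647² + 2.16² × 8.79²) = 19.00; v² = 4.6656.
t = (19.00 − 0.647)/4.6656 = 3.93 days (vs. the pure-advection estimate x/v = 4.07 d).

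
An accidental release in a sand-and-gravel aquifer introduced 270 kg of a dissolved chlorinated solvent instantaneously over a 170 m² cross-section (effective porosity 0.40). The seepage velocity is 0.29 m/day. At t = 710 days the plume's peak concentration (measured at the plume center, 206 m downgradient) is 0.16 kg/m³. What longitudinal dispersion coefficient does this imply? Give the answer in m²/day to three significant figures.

0.0690 m²/day

At the plume center C_max = M/(n_e·A·√(4πDt)), so D = M²/(4πt·(n_e·A·C_max)²).
n_e·A·C_max = 0.40 × 170 × 0.16 = 10.88 kg/m.
D = 270²/(4π × 710 × 10.88²) = 0.0690 m²/day.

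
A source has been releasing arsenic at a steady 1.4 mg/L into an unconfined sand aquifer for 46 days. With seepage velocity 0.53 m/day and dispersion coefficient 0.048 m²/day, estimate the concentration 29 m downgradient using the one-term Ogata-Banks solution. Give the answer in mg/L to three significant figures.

0.0195 mg/L

For a continuous step input, C/C₀ ≈ ½·erfc((x−vt)/(2√(Dt))).
vt = 0.53 × 46 = 24.38 m and 2√(Dt) = 2√(0.048 × 46) = 2.972 m.
Argument (x−vt)/(2√(Dt)) = (29 − 24.38)/2.972 = 1.555; ½·erfc(1.555) = 0.01394.
C = 1.4 × 0.01394 = 0.0195 mg/L.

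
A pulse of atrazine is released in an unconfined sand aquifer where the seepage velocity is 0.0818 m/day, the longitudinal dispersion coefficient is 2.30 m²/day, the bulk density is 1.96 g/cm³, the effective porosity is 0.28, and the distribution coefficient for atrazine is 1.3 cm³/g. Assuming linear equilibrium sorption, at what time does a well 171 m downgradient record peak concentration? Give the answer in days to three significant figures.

17900 days

Retardation factor R = 1 + ρ_b·K_d/n = 1 + 1.96 × 1.3/0.28 = 10.10.
Sorption retards both mechanisms: v_R = v/R = 0.008099 m/day, D_R = D/R = 0.2277 m²/day.
Peak time from v_R²t² + 2D_R t − x² = 0: t = (√(D_R² + v_R²x²) − D_R)/v_R².
√(D_R² + v_R²x²) = √(0.2277² + 0.008099² × 171²) = 1.404; v_R² = 6.559e-05.
t = (1.404 − 0.2277)/6.559e-05 = 17900 days.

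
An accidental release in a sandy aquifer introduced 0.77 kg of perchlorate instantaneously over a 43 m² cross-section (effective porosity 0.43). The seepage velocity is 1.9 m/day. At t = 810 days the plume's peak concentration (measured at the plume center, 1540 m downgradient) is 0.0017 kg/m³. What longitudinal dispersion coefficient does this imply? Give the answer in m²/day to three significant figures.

0.0590 m²/day

At the plume center C_max = M/(n_e·A·√(4πDt)), so D = M²/(4πt·(n_e·A·C_max)²).
n_e·A·C_max = 0.43 × 43 × 0.0017 = 0.03143 kg/m.
D = 0.77²/(4π × 810 × 0.03143²) = 0.0590 m²/day.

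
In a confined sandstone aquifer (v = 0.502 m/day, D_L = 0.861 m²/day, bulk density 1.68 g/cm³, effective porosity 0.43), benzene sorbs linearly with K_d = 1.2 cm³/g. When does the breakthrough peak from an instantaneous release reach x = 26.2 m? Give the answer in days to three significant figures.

Retardation factor R = 1 + ρ_b·K_d/n = 1 + 1.68 × 1.2/0.43 = 5.688.
Sorption retards both mechanisms: v_R = v/R = 0.08826 m/day, D_R = D/R = 0.1514 m²/day.
Peak time from v_R²t² + 2D_R t − x² = 0: t = (√(D_R² + v_R²x²) − D_R)/v_R².
√(D_R² + v_R²x²) = √(0.1514² + 0.08826² × 26.2²) = 2.317; v_R² = 0.007790.
t = (2.317 − 0.1514)/0.007790 = 278 days.

278 days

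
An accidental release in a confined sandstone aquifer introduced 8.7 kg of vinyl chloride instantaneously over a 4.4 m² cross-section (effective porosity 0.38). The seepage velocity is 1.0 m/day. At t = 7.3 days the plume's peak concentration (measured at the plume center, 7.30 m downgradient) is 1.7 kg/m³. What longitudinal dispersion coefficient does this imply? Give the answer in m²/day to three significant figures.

0.102 m²/day

At the plume center C_max = M/(n_e·A·√(4πDt)), so D = M²/(4πt·(n_e·A·C_max)²).
n_e·A·C_max = 0.38 × 4.4 × 1.7 = 2.842 kg/m.
D = 8.7²/(4π × 7.3 × 2.842²) = 0.102 m²/day.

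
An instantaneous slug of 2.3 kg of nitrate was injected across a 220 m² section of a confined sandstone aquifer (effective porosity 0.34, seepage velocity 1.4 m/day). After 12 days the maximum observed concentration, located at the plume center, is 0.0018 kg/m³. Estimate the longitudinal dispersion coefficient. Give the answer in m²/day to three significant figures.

At the plume center C_max = M/(n_e·A·√(4πDt)), so D = M²/(4πt·(n_e·A·C_max)²).
n_e·A·C_max = 0.34 × 220 × 0.0018 = 0.1346 kg/m.
D = 2.3²/(4π × 12 × 0.1346²) = 1.94 m²/day.

1.94 m²/day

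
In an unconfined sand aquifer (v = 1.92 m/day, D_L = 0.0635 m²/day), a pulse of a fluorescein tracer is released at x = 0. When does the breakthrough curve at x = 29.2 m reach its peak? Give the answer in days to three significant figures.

For the 1D instantaneous-source solution, setting ∂C/∂t = 0 at fixed x gives v²t² + 2Dt − x² = 0, so t = (√(D² + v²x²) − D)/v².
√(D² + v²x²) = √(0.0635² + 1.92² × 29.2²) = 56.06; v² = 3.6864.
t = (56.06 − 0.0635)/3.6864 = 15.2 days (vs. the pure-advection estimate x/v = 15.2 d).

15.2 days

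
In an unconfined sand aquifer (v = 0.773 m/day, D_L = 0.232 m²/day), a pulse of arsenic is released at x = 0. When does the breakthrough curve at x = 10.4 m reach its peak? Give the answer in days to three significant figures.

For the 1D instantaneous-source solution, setting ∂C/∂t = 0 at fixed x gives v²t² + 2Dt − x² = 0, so t = (√(D² + v²x²) − D)/v².
√(D² + v²x²) = √(0.232² + 0.773² × 10.4²) = 8.043; v² = 0.597529.
t = (8.043 − 0.232)/0.597529 = 13.1 days (vs. the pure-advection estimate x/v = 13.5 d).

13.1 days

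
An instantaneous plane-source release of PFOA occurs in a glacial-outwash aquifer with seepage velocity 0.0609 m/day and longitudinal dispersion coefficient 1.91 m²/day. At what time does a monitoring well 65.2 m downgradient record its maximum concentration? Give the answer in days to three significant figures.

For the 1D instantaneous-source solution, setting ∂C/∂t = 0 at fixed x gives v²t² + 2Dt − x² = 0, so t = (√(D² + v²x²) − D)/v².
√(D² + v²x²) = √(1.91² + 0.0609² × 65.2²) = 4.406; v² = 0.00370881.
t = (4.406 − 1.91)/0.00370881 = 673 days (vs. the pure-advection estimate x/v = 1070 d).

673 days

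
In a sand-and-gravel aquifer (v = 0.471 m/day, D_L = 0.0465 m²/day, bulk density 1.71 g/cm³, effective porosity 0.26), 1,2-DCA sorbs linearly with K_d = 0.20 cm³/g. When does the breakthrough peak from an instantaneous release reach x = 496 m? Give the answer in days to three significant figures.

2440 days

Retardation factor R = 1 + ρ_b·K_d/n = 1 + 1.71 × 0.20/0.26 = 2.315.
Sorption retards both mechanisms: v_R = v/R = 0.2035 m/day, D_R = D/R = 0.02009 m²/day.
Peak time from v_R²t² + 2D_R t − x² = 0: t = (√(D_R² + v_R²x²) − D_R)/v_R².
√(D_R² + v_R²x²) = √(0.02009² + 0.2035² × 496²) = 100.9; v_R² = 0.04141.
t = (100.9 − 0.02009)/0.04141 = 2440 days.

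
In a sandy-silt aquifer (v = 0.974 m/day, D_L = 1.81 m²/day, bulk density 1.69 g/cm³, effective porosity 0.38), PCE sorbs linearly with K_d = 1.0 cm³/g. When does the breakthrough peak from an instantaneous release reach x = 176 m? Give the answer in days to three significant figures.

974 days

Retardation factor R = 1 + ρ_b·K_d/n = 1 + 1.69 × 1.0/0.38 = 5.447.
Sorption retards both mechanisms: v_R = v/R = 0.1788 m/day, D_R = D/R = 0.3323 m²/day.
Peak time from v_R²t² + 2D_R t − x² = 0: t = (√(D_R² + v_R²x²) − D_R)/v_R².
√(D_R² + v_R²x²) = √(0.3323² + 0.1788² × 176²) = 31.47; v_R² = 0.03197.
t = (31.47 − 0.3323)/0.03197 = 974 days.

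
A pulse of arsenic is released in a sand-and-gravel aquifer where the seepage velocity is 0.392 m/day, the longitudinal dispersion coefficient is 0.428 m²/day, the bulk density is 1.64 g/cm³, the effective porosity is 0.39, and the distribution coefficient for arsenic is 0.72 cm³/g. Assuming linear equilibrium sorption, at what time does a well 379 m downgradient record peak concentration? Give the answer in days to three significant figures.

3880 days

Retardation factor R = 1 + ρ_b·K_d/n = 1 + 1.64 × 0.72/0.39 = 4.028.
Sorption retards both mechanisms: v_R = v/R = 0.09732 m/day, D_R = D/R = 0.1063 m²/day.
Peak time from v_R²t² + 2D_R t − x² = 0: t = (√(D_R² + v_R²x²) − D_R)/v_R².
√(D_R² + v_R²x²) = √(0.1063² + 0.09732² × 379²) = 36.88; v_R² = 0.009471.
t = (36.88 − 0.1063)/0.009471 = 3880 days.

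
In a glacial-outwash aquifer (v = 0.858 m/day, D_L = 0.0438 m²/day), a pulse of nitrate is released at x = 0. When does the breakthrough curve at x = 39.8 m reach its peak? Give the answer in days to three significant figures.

For the 1D instantaneous-source solution, setting ∂C/∂t = 0 at fixed x gives v²t² + 2Dt − x² = 0, so t = (√(D² + v²x²) − D)/v².
√(D² + v²x²) = √(0.0438² + 0.858² × 39.8²) = 34.15; v² = 0.736164.
t = (34.15 − 0.0438)/0.736164 = 46.3 days (vs. the pure-advection estimate x/v = 46.4 d).

46.3 days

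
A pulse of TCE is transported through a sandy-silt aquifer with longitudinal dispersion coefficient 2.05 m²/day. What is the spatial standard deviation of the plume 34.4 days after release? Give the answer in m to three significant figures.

11.9 m

Dispersive spreading gives a Gaussian with σ² = 2Dt; advection only shifts the center.
σ = √(2 × 2.05 × 34.4) = 11.9 m.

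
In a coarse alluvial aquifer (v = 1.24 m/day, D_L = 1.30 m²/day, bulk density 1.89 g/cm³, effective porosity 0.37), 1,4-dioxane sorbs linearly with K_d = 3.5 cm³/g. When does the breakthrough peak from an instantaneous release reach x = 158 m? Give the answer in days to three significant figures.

2390 days

Retardation factor R = 1 + ρ_b·K_d/n = 1 + 1.89 × 3.5/0.37 = 18.88.
Sorption retards both mechanisms: v_R = v/R = 0.06568 m/day, D_R = D/R = 0.06886 m²/day.
Peak time from v_R²t² + 2D_R t − x² = 0: t = (√(D_R² + v_R²x²) − D_R)/v_R².
√(D_R² + v_R²x²) = √(0.06886² + 0.06568² × 158²) = 10.38; v_R² = 0.004314.
t = (10.38 − 0.06886)/0.004314 = 2390 days.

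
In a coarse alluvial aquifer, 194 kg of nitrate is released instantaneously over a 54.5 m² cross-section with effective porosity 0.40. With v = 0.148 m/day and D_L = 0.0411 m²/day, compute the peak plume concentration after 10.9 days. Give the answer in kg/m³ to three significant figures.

The peak of an instantaneous 1D plume sits at x = vt; there the Gaussian factor is 1 and C_max = M/(n_e·A·√(4πDt)), where n_e·A is the pore area the mass is dissolved in.
√(4πDt) = √(4π × 0.0411 × 10.9) = 2.373 m, so C_max = 194/(0.40 × 54.5 × 2.373) = 3.75 kg/m³.

3.75 kg/m³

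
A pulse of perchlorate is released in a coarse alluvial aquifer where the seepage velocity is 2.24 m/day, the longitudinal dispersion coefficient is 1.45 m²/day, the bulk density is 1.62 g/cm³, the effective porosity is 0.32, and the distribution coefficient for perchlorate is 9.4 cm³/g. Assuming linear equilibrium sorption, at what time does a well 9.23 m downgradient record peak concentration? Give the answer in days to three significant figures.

Retardation factor R = 1 + ρ_b·K_d/n = 1 + 1.62 × 9.4/0.32 = 48.59.
Sorption retards both mechanisms: v_R = v/R = 0.04610 m/day, D_R = D/R = 0.02984 m²/day.
Peak time from v_R²t² + 2D_R t − x² = 0: t = (√(D_R² + v_R²x²) − D_R)/v_R².
√(D_R² + v_R²x²) = √(0.02984² + 0.04610² × 9.23²) = 0.4265; v_R² = 0.002125.
t = (0.4265 − 0.02984)/0.002125 = 187 days.

187 days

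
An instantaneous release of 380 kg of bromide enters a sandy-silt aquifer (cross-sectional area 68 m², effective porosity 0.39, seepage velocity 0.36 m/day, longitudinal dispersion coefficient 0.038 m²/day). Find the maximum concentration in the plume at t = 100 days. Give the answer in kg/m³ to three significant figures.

The peak of an instantaneous 1D plume sits at x = vt; there the Gaussian factor is 1 and C_max = M/(n_e·A·√(4πDt)), where n_e·A is the pore area the mass is dissolved in.
√(4πDt) = √(4π × 0.038 × 100) = 6.910 m, so C_max = 380/(0.39 × 68 × 6.910) = 2.07 kg/m³.

2.07 kg/m³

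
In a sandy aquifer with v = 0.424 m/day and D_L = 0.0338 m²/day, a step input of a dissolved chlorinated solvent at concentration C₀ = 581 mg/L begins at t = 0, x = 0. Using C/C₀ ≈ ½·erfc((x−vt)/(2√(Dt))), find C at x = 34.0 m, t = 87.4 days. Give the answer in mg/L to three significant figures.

520 mg/L

For a continuous step input, C/C₀ ≈ ½·erfc((x−vt)/(2√(Dt))).
vt = 0.424 × 87.4 = 37.0576 m and 2√(Dt) = 2√(0.0338 × 87.4) = 3.438 m.
Argument (x−vt)/(2√(Dt)) = (34.0 − 37.0576)/3.438 = -0.8894; ½·erfc(-0.8894) = 0.8958.
C = 581 × 0.8958 = 520 mg/L.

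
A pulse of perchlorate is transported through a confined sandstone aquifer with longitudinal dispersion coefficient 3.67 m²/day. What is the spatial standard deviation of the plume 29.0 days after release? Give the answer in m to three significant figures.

14.6 m

Dispersive spreading gives a Gaussian with σ² = 2Dt; advection only shifts the center.
σ = √(2 × 3.67 × 29.0) = 14.6 m.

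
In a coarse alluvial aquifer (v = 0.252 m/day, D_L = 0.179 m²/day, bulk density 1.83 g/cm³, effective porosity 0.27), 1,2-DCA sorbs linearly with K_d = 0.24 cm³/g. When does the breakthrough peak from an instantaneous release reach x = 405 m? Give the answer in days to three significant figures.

Retardation factor R = 1 + ρ_b·K_d/n = 1 + 1.83 × 0.24/0.27 = 2.627.
Sorption retards both mechanisms: v_R = v/R = 0.09593 m/day, D_R = D/R = 0.06814 m²/day.
Peak time from v_R²t² + 2D_R t − x² = 0: t = (√(D_R² + v_R²x²) − D_R)/v_R².
√(D_R² + v_R²x²) = √(0.06814² + 0.09593² × 405²) = 38.85; v_R² = 0.009203.
t = (38.85 − 0.06814)/0.009203 = 4210 days.

4210 days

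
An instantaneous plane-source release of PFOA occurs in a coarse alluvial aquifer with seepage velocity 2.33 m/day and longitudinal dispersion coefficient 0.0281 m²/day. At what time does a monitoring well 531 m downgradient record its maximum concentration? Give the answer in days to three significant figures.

For the 1D instantaneous-source solution, setting ∂C/∂t = 0 at fixed x gives v²t² + 2Dt − x² = 0, so t = (√(D² + v²x²) − D)/v².
√(D² + v²x²) = √(0.0281² + 2.33² × 531²) = 1237; v² = 5.4289.
t = (1237 − 0.0281)/5.4289 = 228 days (vs. the pure-advection estimate x/v = 228 d).

228 days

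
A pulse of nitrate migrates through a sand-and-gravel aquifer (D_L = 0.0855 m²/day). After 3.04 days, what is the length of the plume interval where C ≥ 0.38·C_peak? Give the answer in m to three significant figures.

The plume is Gaussian with σ = √(2Dt) = √(2 × 0.0855 × 3.04) = 0.7210 m.
C/C_peak = exp(−Δx²/(2σ²)) = 0.38 ⇒ Δx = σ·√(−2 ln 0.38) = 0.7210 × 1.391 = 1.003 m.
Width = 2Δx = 2.01 m.

2.01 m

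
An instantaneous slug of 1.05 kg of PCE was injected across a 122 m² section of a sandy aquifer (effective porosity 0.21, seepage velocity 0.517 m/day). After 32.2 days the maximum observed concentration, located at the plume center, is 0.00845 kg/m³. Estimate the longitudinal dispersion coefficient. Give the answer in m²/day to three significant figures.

At the plume center C_max = M/(n_e·A·√(4πDt)), so D = M²/(4πt·(n_e·A·C_max)²).
n_e·A·C_max = 0.21 × 122 × 0.00845 = 0.2165 kg/m.
D = 1.05²/(4π × 32.2 × 0.2165²) = 0.0581 m²/day.

0.0581 m²/day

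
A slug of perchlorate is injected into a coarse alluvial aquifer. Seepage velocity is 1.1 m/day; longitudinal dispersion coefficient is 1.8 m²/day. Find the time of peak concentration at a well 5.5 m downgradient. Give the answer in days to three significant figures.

For the 1D instantaneous-source solution, setting ∂C/∂t = 0 at fixed x gives v²t² + 2Dt − x² = 0, so t = (√(D² + v²x²) − D)/v².
√(D² + v²x²) = √(1.8² + 1.1² × 5.5²) = 6.312; v² = 1.21.
t = (6.312 − 1.8)/1.21 = 3.73 days (vs. the pure-advection estimate x/v = 5.00 d).

3.73 days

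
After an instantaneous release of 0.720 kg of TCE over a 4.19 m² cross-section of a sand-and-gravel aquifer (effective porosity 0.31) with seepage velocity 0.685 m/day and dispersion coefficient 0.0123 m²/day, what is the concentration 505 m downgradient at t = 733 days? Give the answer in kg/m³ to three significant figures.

0.0413 kg/m³

For an instantaneous plane source, C(x,t) = M/(n_e·A·√(4πDt)) · exp(−(x−vt)²/(4Dt)), with n_e·A the pore (flow) area.
Plume center vt = 0.685 × 733 = 502.105 m, so the well at 505 m is 2.895 m downgradient of the peak.
√(4πDt) = 10.64 m, giving peak height M/(n_e·A·√(4πDt)) = 0.720/(0.31 × 4.19 × 10.64) = 0.05210 kg/m³.
(x−vt)²/(4Dt) = (2.895)²/(4 × 0.0123 × 733) = 0.2324; exp(−0.2324) = 0.7926.
C = 0.05210 × 0.7926 = 0.0413 kg/m³.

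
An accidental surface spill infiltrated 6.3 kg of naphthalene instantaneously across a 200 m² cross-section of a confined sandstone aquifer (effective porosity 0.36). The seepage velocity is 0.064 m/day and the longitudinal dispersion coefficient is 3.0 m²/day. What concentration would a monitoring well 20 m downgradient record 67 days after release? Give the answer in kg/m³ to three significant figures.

0.00128 kg/m³

For an instantaneous plane source, C(x,t) = M/(n_e·A·√(4πDt)) · exp(−(x−vt)²/(4Dt)), with n_e·A the pore (flow) area.
Plume center vt = 0.064 × 67 = 4.288 m, so the well at 20 m is 15.712 m downgradient of the peak.
√(4πDt) = 50.26 m, giving peak height M/(n_e·A·√(4πDt)) = 6.3/(0.36 × 200 × 50.26) = 0.001741 kg/m³.
(x−vt)²/(4Dt) = (15.712)²/(4 × 3.0 × 67) = 0.3070; exp(−0.3070) = 0.7357.
C = 0.001741 × 0.7357 = 0.00128 kg/m³.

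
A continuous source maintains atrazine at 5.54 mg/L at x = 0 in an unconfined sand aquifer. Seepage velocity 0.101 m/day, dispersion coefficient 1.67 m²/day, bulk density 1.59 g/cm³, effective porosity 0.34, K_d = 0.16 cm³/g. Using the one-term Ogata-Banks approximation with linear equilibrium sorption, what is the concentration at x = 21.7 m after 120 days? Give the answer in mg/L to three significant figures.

0.912 mg/L

Retardation factor R = 1 + ρ_b·K_d/n = 1 + 1.59 × 0.16/0.34 = 1.748.
Sorption retards both mechanisms: v_R = v/R = 0.05778 m/day, D_R = D/R = 0.9554 m²/day.
v_R·t = 0.05778 × 120 = 6.9336 m; 2√(D_R t) = 21.41 m; argument = (21.7 − 6.9336)/21.41 = 0.6897.
C = C₀ × ½·erfc(0.6897) = 5.54 × 0.1647 = 0.912 mg/L.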